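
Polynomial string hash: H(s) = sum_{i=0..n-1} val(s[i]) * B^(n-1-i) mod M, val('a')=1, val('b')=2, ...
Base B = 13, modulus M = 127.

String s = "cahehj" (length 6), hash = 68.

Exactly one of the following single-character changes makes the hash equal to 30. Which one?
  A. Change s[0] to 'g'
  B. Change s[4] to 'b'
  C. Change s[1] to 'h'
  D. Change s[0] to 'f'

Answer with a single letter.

Option A: s[0]='c'->'g', delta=(7-3)*13^5 mod 127 = 34, hash=68+34 mod 127 = 102
Option B: s[4]='h'->'b', delta=(2-8)*13^1 mod 127 = 49, hash=68+49 mod 127 = 117
Option C: s[1]='a'->'h', delta=(8-1)*13^4 mod 127 = 29, hash=68+29 mod 127 = 97
Option D: s[0]='c'->'f', delta=(6-3)*13^5 mod 127 = 89, hash=68+89 mod 127 = 30 <-- target

Answer: D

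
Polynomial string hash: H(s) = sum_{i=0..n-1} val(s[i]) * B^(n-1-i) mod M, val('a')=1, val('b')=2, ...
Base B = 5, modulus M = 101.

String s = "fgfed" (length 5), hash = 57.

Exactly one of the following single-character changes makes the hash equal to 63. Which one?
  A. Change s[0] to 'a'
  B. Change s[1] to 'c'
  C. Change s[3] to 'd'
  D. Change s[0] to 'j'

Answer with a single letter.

Option A: s[0]='f'->'a', delta=(1-6)*5^4 mod 101 = 6, hash=57+6 mod 101 = 63 <-- target
Option B: s[1]='g'->'c', delta=(3-7)*5^3 mod 101 = 5, hash=57+5 mod 101 = 62
Option C: s[3]='e'->'d', delta=(4-5)*5^1 mod 101 = 96, hash=57+96 mod 101 = 52
Option D: s[0]='f'->'j', delta=(10-6)*5^4 mod 101 = 76, hash=57+76 mod 101 = 32

Answer: A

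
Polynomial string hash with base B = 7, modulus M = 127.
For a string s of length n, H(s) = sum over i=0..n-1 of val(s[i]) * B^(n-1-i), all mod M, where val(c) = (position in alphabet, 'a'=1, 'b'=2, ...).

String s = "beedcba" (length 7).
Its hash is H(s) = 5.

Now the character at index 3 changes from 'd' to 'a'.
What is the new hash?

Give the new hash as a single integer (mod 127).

Answer: 119

Derivation:
val('d') = 4, val('a') = 1
Position k = 3, exponent = n-1-k = 3
B^3 mod M = 7^3 mod 127 = 89
Delta = (1 - 4) * 89 mod 127 = 114
New hash = (5 + 114) mod 127 = 119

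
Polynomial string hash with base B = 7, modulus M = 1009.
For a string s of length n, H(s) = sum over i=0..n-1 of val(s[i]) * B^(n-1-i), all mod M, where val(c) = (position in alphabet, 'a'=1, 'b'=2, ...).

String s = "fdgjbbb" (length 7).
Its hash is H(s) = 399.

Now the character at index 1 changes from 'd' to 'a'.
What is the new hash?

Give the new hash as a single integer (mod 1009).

val('d') = 4, val('a') = 1
Position k = 1, exponent = n-1-k = 5
B^5 mod M = 7^5 mod 1009 = 663
Delta = (1 - 4) * 663 mod 1009 = 29
New hash = (399 + 29) mod 1009 = 428

Answer: 428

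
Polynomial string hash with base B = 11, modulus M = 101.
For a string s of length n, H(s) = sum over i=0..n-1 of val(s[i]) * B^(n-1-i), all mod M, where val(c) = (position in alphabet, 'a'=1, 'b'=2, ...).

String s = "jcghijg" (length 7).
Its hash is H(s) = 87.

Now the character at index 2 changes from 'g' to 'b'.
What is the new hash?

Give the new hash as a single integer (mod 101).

val('g') = 7, val('b') = 2
Position k = 2, exponent = n-1-k = 4
B^4 mod M = 11^4 mod 101 = 97
Delta = (2 - 7) * 97 mod 101 = 20
New hash = (87 + 20) mod 101 = 6

Answer: 6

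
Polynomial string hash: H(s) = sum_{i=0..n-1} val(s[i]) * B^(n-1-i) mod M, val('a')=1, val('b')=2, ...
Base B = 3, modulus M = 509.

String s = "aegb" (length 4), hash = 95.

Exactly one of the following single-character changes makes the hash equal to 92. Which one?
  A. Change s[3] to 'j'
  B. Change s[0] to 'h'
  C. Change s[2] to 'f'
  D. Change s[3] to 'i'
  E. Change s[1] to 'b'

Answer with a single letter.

Option A: s[3]='b'->'j', delta=(10-2)*3^0 mod 509 = 8, hash=95+8 mod 509 = 103
Option B: s[0]='a'->'h', delta=(8-1)*3^3 mod 509 = 189, hash=95+189 mod 509 = 284
Option C: s[2]='g'->'f', delta=(6-7)*3^1 mod 509 = 506, hash=95+506 mod 509 = 92 <-- target
Option D: s[3]='b'->'i', delta=(9-2)*3^0 mod 509 = 7, hash=95+7 mod 509 = 102
Option E: s[1]='e'->'b', delta=(2-5)*3^2 mod 509 = 482, hash=95+482 mod 509 = 68

Answer: C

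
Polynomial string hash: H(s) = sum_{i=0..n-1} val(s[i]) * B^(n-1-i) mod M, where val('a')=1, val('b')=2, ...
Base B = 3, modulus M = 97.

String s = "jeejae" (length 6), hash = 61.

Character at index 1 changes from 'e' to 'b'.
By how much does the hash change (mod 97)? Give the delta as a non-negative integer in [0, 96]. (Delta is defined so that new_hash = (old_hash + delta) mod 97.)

Answer: 48

Derivation:
Delta formula: (val(new) - val(old)) * B^(n-1-k) mod M
  val('b') - val('e') = 2 - 5 = -3
  B^(n-1-k) = 3^4 mod 97 = 81
  Delta = -3 * 81 mod 97 = 48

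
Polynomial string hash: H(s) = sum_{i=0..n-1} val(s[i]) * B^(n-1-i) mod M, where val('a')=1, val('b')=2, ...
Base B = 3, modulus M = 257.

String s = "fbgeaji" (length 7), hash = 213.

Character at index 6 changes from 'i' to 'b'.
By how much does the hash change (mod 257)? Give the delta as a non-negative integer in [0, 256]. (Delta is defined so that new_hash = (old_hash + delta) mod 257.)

Answer: 250

Derivation:
Delta formula: (val(new) - val(old)) * B^(n-1-k) mod M
  val('b') - val('i') = 2 - 9 = -7
  B^(n-1-k) = 3^0 mod 257 = 1
  Delta = -7 * 1 mod 257 = 250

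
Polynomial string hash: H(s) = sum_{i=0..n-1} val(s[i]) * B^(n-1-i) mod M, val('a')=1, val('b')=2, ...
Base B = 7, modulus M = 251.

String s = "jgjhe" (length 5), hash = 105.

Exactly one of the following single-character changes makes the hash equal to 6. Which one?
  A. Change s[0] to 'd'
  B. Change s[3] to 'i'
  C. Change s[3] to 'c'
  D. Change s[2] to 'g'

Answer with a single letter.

Option A: s[0]='j'->'d', delta=(4-10)*7^4 mod 251 = 152, hash=105+152 mod 251 = 6 <-- target
Option B: s[3]='h'->'i', delta=(9-8)*7^1 mod 251 = 7, hash=105+7 mod 251 = 112
Option C: s[3]='h'->'c', delta=(3-8)*7^1 mod 251 = 216, hash=105+216 mod 251 = 70
Option D: s[2]='j'->'g', delta=(7-10)*7^2 mod 251 = 104, hash=105+104 mod 251 = 209

Answer: A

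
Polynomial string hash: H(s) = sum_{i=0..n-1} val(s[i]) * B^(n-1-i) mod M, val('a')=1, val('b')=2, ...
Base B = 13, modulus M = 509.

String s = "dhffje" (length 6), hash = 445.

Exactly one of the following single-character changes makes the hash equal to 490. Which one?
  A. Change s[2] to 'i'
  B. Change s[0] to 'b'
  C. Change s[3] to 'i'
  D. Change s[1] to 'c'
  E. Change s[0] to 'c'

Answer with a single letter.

Answer: B

Derivation:
Option A: s[2]='f'->'i', delta=(9-6)*13^3 mod 509 = 483, hash=445+483 mod 509 = 419
Option B: s[0]='d'->'b', delta=(2-4)*13^5 mod 509 = 45, hash=445+45 mod 509 = 490 <-- target
Option C: s[3]='f'->'i', delta=(9-6)*13^2 mod 509 = 507, hash=445+507 mod 509 = 443
Option D: s[1]='h'->'c', delta=(3-8)*13^4 mod 509 = 224, hash=445+224 mod 509 = 160
Option E: s[0]='d'->'c', delta=(3-4)*13^5 mod 509 = 277, hash=445+277 mod 509 = 213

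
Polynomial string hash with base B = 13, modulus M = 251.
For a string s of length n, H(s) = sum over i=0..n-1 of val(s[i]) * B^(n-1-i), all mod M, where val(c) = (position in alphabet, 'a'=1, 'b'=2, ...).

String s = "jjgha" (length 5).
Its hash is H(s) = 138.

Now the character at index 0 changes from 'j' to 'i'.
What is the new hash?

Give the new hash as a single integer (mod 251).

val('j') = 10, val('i') = 9
Position k = 0, exponent = n-1-k = 4
B^4 mod M = 13^4 mod 251 = 198
Delta = (9 - 10) * 198 mod 251 = 53
New hash = (138 + 53) mod 251 = 191

Answer: 191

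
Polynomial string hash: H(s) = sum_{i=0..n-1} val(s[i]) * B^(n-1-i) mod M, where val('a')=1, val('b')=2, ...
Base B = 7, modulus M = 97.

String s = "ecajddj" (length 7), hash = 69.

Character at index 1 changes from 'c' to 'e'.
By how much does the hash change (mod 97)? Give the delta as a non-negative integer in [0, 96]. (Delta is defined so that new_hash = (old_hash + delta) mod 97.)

Delta formula: (val(new) - val(old)) * B^(n-1-k) mod M
  val('e') - val('c') = 5 - 3 = 2
  B^(n-1-k) = 7^5 mod 97 = 26
  Delta = 2 * 26 mod 97 = 52

Answer: 52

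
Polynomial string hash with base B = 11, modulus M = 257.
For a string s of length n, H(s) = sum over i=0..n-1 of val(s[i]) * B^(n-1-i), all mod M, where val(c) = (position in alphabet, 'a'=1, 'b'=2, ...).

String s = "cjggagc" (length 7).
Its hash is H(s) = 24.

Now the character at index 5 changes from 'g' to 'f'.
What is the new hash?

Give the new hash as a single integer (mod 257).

Answer: 13

Derivation:
val('g') = 7, val('f') = 6
Position k = 5, exponent = n-1-k = 1
B^1 mod M = 11^1 mod 257 = 11
Delta = (6 - 7) * 11 mod 257 = 246
New hash = (24 + 246) mod 257 = 13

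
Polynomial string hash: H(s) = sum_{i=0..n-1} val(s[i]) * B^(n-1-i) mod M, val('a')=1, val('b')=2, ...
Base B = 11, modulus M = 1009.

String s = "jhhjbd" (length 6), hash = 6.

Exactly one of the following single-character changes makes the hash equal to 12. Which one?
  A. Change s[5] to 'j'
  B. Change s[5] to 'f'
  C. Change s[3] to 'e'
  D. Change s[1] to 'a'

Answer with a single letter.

Option A: s[5]='d'->'j', delta=(10-4)*11^0 mod 1009 = 6, hash=6+6 mod 1009 = 12 <-- target
Option B: s[5]='d'->'f', delta=(6-4)*11^0 mod 1009 = 2, hash=6+2 mod 1009 = 8
Option C: s[3]='j'->'e', delta=(5-10)*11^2 mod 1009 = 404, hash=6+404 mod 1009 = 410
Option D: s[1]='h'->'a', delta=(1-8)*11^4 mod 1009 = 431, hash=6+431 mod 1009 = 437

Answer: A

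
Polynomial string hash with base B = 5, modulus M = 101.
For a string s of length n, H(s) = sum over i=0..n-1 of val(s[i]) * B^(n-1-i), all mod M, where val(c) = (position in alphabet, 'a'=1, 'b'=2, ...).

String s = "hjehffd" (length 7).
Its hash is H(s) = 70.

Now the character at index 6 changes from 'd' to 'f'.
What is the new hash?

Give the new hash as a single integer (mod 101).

Answer: 72

Derivation:
val('d') = 4, val('f') = 6
Position k = 6, exponent = n-1-k = 0
B^0 mod M = 5^0 mod 101 = 1
Delta = (6 - 4) * 1 mod 101 = 2
New hash = (70 + 2) mod 101 = 72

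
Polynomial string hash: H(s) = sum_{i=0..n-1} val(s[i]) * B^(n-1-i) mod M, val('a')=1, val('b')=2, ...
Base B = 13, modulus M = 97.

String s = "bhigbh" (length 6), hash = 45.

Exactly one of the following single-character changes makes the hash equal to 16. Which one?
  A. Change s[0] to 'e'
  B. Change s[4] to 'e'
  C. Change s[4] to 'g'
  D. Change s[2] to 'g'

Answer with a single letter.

Option A: s[0]='b'->'e', delta=(5-2)*13^5 mod 97 = 28, hash=45+28 mod 97 = 73
Option B: s[4]='b'->'e', delta=(5-2)*13^1 mod 97 = 39, hash=45+39 mod 97 = 84
Option C: s[4]='b'->'g', delta=(7-2)*13^1 mod 97 = 65, hash=45+65 mod 97 = 13
Option D: s[2]='i'->'g', delta=(7-9)*13^3 mod 97 = 68, hash=45+68 mod 97 = 16 <-- target

Answer: D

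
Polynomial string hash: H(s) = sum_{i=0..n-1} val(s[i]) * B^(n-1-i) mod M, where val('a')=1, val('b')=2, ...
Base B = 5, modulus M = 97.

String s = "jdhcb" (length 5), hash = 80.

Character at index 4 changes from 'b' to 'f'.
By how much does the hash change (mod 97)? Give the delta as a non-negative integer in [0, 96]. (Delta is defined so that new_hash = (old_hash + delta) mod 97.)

Delta formula: (val(new) - val(old)) * B^(n-1-k) mod M
  val('f') - val('b') = 6 - 2 = 4
  B^(n-1-k) = 5^0 mod 97 = 1
  Delta = 4 * 1 mod 97 = 4

Answer: 4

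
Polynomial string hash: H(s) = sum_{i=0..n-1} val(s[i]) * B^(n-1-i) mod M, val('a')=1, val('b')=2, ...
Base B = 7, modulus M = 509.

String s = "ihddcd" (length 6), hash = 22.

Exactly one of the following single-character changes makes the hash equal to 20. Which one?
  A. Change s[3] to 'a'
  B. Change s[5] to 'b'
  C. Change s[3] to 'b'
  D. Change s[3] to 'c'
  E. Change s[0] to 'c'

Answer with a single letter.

Option A: s[3]='d'->'a', delta=(1-4)*7^2 mod 509 = 362, hash=22+362 mod 509 = 384
Option B: s[5]='d'->'b', delta=(2-4)*7^0 mod 509 = 507, hash=22+507 mod 509 = 20 <-- target
Option C: s[3]='d'->'b', delta=(2-4)*7^2 mod 509 = 411, hash=22+411 mod 509 = 433
Option D: s[3]='d'->'c', delta=(3-4)*7^2 mod 509 = 460, hash=22+460 mod 509 = 482
Option E: s[0]='i'->'c', delta=(3-9)*7^5 mod 509 = 449, hash=22+449 mod 509 = 471

Answer: B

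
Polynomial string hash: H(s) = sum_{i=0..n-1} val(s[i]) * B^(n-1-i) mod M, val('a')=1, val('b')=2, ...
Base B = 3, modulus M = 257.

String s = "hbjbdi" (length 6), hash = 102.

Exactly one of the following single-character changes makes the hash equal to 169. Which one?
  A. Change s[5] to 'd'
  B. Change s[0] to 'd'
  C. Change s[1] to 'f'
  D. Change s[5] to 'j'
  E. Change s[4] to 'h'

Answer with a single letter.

Option A: s[5]='i'->'d', delta=(4-9)*3^0 mod 257 = 252, hash=102+252 mod 257 = 97
Option B: s[0]='h'->'d', delta=(4-8)*3^5 mod 257 = 56, hash=102+56 mod 257 = 158
Option C: s[1]='b'->'f', delta=(6-2)*3^4 mod 257 = 67, hash=102+67 mod 257 = 169 <-- target
Option D: s[5]='i'->'j', delta=(10-9)*3^0 mod 257 = 1, hash=102+1 mod 257 = 103
Option E: s[4]='d'->'h', delta=(8-4)*3^1 mod 257 = 12, hash=102+12 mod 257 = 114

Answer: C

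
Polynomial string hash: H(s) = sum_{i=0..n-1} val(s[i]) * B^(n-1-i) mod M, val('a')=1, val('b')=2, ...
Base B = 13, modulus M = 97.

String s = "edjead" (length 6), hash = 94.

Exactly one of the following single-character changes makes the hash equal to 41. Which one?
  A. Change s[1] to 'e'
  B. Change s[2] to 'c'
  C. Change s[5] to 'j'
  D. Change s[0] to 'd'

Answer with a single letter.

Option A: s[1]='d'->'e', delta=(5-4)*13^4 mod 97 = 43, hash=94+43 mod 97 = 40
Option B: s[2]='j'->'c', delta=(3-10)*13^3 mod 97 = 44, hash=94+44 mod 97 = 41 <-- target
Option C: s[5]='d'->'j', delta=(10-4)*13^0 mod 97 = 6, hash=94+6 mod 97 = 3
Option D: s[0]='e'->'d', delta=(4-5)*13^5 mod 97 = 23, hash=94+23 mod 97 = 20

Answer: B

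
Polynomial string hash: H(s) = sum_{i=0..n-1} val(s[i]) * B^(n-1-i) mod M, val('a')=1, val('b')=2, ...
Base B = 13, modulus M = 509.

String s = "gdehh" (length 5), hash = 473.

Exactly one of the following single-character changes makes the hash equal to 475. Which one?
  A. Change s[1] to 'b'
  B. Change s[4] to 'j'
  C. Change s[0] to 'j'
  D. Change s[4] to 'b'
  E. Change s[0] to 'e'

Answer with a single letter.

Answer: B

Derivation:
Option A: s[1]='d'->'b', delta=(2-4)*13^3 mod 509 = 187, hash=473+187 mod 509 = 151
Option B: s[4]='h'->'j', delta=(10-8)*13^0 mod 509 = 2, hash=473+2 mod 509 = 475 <-- target
Option C: s[0]='g'->'j', delta=(10-7)*13^4 mod 509 = 171, hash=473+171 mod 509 = 135
Option D: s[4]='h'->'b', delta=(2-8)*13^0 mod 509 = 503, hash=473+503 mod 509 = 467
Option E: s[0]='g'->'e', delta=(5-7)*13^4 mod 509 = 395, hash=473+395 mod 509 = 359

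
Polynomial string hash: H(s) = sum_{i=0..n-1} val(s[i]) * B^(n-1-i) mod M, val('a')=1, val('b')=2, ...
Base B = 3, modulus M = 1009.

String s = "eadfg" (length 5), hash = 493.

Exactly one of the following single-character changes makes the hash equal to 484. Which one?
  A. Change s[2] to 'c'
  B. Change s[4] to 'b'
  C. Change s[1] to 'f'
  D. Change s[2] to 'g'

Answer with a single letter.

Option A: s[2]='d'->'c', delta=(3-4)*3^2 mod 1009 = 1000, hash=493+1000 mod 1009 = 484 <-- target
Option B: s[4]='g'->'b', delta=(2-7)*3^0 mod 1009 = 1004, hash=493+1004 mod 1009 = 488
Option C: s[1]='a'->'f', delta=(6-1)*3^3 mod 1009 = 135, hash=493+135 mod 1009 = 628
Option D: s[2]='d'->'g', delta=(7-4)*3^2 mod 1009 = 27, hash=493+27 mod 1009 = 520

Answer: A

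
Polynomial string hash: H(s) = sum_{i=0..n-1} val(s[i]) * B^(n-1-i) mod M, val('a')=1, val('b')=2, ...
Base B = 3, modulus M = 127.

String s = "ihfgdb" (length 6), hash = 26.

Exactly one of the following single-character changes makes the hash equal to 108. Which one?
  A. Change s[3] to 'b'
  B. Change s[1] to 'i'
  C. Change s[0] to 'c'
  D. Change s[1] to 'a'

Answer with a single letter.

Option A: s[3]='g'->'b', delta=(2-7)*3^2 mod 127 = 82, hash=26+82 mod 127 = 108 <-- target
Option B: s[1]='h'->'i', delta=(9-8)*3^4 mod 127 = 81, hash=26+81 mod 127 = 107
Option C: s[0]='i'->'c', delta=(3-9)*3^5 mod 127 = 66, hash=26+66 mod 127 = 92
Option D: s[1]='h'->'a', delta=(1-8)*3^4 mod 127 = 68, hash=26+68 mod 127 = 94

Answer: A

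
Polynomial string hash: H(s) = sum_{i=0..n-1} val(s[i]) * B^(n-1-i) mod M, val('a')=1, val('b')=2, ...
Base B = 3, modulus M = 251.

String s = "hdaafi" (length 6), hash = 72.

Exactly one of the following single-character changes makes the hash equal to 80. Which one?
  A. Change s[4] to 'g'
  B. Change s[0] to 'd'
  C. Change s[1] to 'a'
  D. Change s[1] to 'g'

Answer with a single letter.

Answer: C

Derivation:
Option A: s[4]='f'->'g', delta=(7-6)*3^1 mod 251 = 3, hash=72+3 mod 251 = 75
Option B: s[0]='h'->'d', delta=(4-8)*3^5 mod 251 = 32, hash=72+32 mod 251 = 104
Option C: s[1]='d'->'a', delta=(1-4)*3^4 mod 251 = 8, hash=72+8 mod 251 = 80 <-- target
Option D: s[1]='d'->'g', delta=(7-4)*3^4 mod 251 = 243, hash=72+243 mod 251 = 64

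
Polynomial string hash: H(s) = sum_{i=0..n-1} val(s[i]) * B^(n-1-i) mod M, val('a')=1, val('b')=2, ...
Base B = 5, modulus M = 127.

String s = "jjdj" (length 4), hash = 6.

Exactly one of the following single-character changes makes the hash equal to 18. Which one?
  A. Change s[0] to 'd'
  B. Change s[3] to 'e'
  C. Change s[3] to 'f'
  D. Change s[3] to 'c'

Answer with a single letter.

Option A: s[0]='j'->'d', delta=(4-10)*5^3 mod 127 = 12, hash=6+12 mod 127 = 18 <-- target
Option B: s[3]='j'->'e', delta=(5-10)*5^0 mod 127 = 122, hash=6+122 mod 127 = 1
Option C: s[3]='j'->'f', delta=(6-10)*5^0 mod 127 = 123, hash=6+123 mod 127 = 2
Option D: s[3]='j'->'c', delta=(3-10)*5^0 mod 127 = 120, hash=6+120 mod 127 = 126

Answer: A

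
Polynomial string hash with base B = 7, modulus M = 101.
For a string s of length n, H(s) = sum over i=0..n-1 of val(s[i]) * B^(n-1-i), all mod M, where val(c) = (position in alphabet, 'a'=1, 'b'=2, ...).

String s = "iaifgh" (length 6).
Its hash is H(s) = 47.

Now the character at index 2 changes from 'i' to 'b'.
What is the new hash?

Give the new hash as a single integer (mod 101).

Answer: 70

Derivation:
val('i') = 9, val('b') = 2
Position k = 2, exponent = n-1-k = 3
B^3 mod M = 7^3 mod 101 = 40
Delta = (2 - 9) * 40 mod 101 = 23
New hash = (47 + 23) mod 101 = 70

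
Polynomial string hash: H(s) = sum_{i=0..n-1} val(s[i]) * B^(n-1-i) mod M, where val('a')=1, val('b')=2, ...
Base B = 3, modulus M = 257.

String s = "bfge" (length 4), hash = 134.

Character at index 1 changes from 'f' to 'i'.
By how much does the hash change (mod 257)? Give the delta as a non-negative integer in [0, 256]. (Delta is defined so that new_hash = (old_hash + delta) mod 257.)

Answer: 27

Derivation:
Delta formula: (val(new) - val(old)) * B^(n-1-k) mod M
  val('i') - val('f') = 9 - 6 = 3
  B^(n-1-k) = 3^2 mod 257 = 9
  Delta = 3 * 9 mod 257 = 27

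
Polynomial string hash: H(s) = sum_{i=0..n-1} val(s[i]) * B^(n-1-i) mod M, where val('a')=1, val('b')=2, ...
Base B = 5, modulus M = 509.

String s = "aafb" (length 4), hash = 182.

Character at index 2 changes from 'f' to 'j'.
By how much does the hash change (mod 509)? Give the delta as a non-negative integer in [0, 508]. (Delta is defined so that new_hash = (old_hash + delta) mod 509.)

Delta formula: (val(new) - val(old)) * B^(n-1-k) mod M
  val('j') - val('f') = 10 - 6 = 4
  B^(n-1-k) = 5^1 mod 509 = 5
  Delta = 4 * 5 mod 509 = 20

Answer: 20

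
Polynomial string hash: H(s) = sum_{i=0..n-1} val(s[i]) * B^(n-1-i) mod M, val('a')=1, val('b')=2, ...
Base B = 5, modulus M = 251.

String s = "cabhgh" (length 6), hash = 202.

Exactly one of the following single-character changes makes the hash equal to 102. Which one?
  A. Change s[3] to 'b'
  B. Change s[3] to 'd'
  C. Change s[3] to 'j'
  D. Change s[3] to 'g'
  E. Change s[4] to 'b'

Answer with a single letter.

Option A: s[3]='h'->'b', delta=(2-8)*5^2 mod 251 = 101, hash=202+101 mod 251 = 52
Option B: s[3]='h'->'d', delta=(4-8)*5^2 mod 251 = 151, hash=202+151 mod 251 = 102 <-- target
Option C: s[3]='h'->'j', delta=(10-8)*5^2 mod 251 = 50, hash=202+50 mod 251 = 1
Option D: s[3]='h'->'g', delta=(7-8)*5^2 mod 251 = 226, hash=202+226 mod 251 = 177
Option E: s[4]='g'->'b', delta=(2-7)*5^1 mod 251 = 226, hash=202+226 mod 251 = 177

Answer: B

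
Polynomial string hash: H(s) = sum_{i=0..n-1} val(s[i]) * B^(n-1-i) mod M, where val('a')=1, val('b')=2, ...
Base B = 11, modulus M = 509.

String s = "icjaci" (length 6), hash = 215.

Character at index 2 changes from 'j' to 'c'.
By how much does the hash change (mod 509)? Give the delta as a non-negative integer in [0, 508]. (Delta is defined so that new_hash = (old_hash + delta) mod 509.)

Answer: 354

Derivation:
Delta formula: (val(new) - val(old)) * B^(n-1-k) mod M
  val('c') - val('j') = 3 - 10 = -7
  B^(n-1-k) = 11^3 mod 509 = 313
  Delta = -7 * 313 mod 509 = 354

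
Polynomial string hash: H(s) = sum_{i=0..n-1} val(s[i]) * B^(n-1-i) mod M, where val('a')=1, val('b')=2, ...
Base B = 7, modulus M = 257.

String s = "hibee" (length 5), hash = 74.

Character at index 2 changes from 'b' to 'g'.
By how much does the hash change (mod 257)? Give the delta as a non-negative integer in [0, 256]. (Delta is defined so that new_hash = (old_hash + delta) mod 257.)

Answer: 245

Derivation:
Delta formula: (val(new) - val(old)) * B^(n-1-k) mod M
  val('g') - val('b') = 7 - 2 = 5
  B^(n-1-k) = 7^2 mod 257 = 49
  Delta = 5 * 49 mod 257 = 245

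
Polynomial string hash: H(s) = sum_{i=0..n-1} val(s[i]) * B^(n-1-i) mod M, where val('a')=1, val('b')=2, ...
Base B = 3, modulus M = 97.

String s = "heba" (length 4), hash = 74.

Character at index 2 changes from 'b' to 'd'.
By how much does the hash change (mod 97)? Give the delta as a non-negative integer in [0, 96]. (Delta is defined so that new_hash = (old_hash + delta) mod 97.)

Delta formula: (val(new) - val(old)) * B^(n-1-k) mod M
  val('d') - val('b') = 4 - 2 = 2
  B^(n-1-k) = 3^1 mod 97 = 3
  Delta = 2 * 3 mod 97 = 6

Answer: 6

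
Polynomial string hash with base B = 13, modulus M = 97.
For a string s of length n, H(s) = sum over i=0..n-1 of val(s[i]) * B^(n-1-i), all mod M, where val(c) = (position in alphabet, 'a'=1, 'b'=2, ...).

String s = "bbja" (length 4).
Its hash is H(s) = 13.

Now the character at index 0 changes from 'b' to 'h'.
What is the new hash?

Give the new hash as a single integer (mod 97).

val('b') = 2, val('h') = 8
Position k = 0, exponent = n-1-k = 3
B^3 mod M = 13^3 mod 97 = 63
Delta = (8 - 2) * 63 mod 97 = 87
New hash = (13 + 87) mod 97 = 3

Answer: 3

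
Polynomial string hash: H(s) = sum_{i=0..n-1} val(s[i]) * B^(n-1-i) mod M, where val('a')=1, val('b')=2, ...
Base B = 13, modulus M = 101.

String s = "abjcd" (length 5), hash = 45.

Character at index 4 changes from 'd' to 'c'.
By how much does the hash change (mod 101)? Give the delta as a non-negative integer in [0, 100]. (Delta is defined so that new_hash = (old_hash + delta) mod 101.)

Delta formula: (val(new) - val(old)) * B^(n-1-k) mod M
  val('c') - val('d') = 3 - 4 = -1
  B^(n-1-k) = 13^0 mod 101 = 1
  Delta = -1 * 1 mod 101 = 100

Answer: 100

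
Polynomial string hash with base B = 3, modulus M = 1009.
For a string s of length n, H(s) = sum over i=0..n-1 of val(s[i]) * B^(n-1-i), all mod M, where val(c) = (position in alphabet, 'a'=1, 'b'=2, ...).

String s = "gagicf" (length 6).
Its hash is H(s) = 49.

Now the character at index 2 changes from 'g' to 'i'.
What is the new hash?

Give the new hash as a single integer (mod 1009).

val('g') = 7, val('i') = 9
Position k = 2, exponent = n-1-k = 3
B^3 mod M = 3^3 mod 1009 = 27
Delta = (9 - 7) * 27 mod 1009 = 54
New hash = (49 + 54) mod 1009 = 103

Answer: 103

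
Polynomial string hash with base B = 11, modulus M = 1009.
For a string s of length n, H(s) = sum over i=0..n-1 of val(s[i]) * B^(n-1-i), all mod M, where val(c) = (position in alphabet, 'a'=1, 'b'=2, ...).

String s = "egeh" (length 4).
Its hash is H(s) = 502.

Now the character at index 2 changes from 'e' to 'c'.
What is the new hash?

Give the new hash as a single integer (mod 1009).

val('e') = 5, val('c') = 3
Position k = 2, exponent = n-1-k = 1
B^1 mod M = 11^1 mod 1009 = 11
Delta = (3 - 5) * 11 mod 1009 = 987
New hash = (502 + 987) mod 1009 = 480

Answer: 480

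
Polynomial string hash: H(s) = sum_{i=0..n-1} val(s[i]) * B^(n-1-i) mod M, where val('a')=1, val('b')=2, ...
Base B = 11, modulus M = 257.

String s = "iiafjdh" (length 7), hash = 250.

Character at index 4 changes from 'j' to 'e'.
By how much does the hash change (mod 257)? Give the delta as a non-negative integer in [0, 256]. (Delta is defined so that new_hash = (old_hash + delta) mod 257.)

Delta formula: (val(new) - val(old)) * B^(n-1-k) mod M
  val('e') - val('j') = 5 - 10 = -5
  B^(n-1-k) = 11^2 mod 257 = 121
  Delta = -5 * 121 mod 257 = 166

Answer: 166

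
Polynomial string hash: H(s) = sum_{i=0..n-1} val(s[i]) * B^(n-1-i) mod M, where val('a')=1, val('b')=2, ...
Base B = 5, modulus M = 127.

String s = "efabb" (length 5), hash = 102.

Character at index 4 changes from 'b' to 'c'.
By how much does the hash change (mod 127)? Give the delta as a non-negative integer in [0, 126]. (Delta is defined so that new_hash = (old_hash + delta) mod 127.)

Delta formula: (val(new) - val(old)) * B^(n-1-k) mod M
  val('c') - val('b') = 3 - 2 = 1
  B^(n-1-k) = 5^0 mod 127 = 1
  Delta = 1 * 1 mod 127 = 1

Answer: 1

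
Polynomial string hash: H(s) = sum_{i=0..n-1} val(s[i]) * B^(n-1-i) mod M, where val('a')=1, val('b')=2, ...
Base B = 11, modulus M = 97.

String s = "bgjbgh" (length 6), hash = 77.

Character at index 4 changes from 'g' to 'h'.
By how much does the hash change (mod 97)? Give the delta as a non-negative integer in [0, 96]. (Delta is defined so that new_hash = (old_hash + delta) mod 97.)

Delta formula: (val(new) - val(old)) * B^(n-1-k) mod M
  val('h') - val('g') = 8 - 7 = 1
  B^(n-1-k) = 11^1 mod 97 = 11
  Delta = 1 * 11 mod 97 = 11

Answer: 11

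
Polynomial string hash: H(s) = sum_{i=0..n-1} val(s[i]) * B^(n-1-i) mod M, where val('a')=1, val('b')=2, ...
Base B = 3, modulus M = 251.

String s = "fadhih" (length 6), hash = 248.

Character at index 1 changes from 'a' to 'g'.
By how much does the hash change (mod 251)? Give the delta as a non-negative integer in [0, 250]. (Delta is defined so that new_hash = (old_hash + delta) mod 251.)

Delta formula: (val(new) - val(old)) * B^(n-1-k) mod M
  val('g') - val('a') = 7 - 1 = 6
  B^(n-1-k) = 3^4 mod 251 = 81
  Delta = 6 * 81 mod 251 = 235

Answer: 235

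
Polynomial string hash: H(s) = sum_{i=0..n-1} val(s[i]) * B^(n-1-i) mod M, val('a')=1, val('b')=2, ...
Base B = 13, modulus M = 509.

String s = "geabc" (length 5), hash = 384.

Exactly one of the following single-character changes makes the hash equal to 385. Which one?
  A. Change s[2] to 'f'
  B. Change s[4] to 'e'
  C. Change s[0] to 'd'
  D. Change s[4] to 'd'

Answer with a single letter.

Option A: s[2]='a'->'f', delta=(6-1)*13^2 mod 509 = 336, hash=384+336 mod 509 = 211
Option B: s[4]='c'->'e', delta=(5-3)*13^0 mod 509 = 2, hash=384+2 mod 509 = 386
Option C: s[0]='g'->'d', delta=(4-7)*13^4 mod 509 = 338, hash=384+338 mod 509 = 213
Option D: s[4]='c'->'d', delta=(4-3)*13^0 mod 509 = 1, hash=384+1 mod 509 = 385 <-- target

Answer: D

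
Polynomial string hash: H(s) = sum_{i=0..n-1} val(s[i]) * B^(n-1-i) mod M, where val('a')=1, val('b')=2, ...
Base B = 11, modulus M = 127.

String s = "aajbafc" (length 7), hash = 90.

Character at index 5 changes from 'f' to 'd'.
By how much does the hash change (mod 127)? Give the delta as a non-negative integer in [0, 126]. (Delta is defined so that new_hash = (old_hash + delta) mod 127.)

Answer: 105

Derivation:
Delta formula: (val(new) - val(old)) * B^(n-1-k) mod M
  val('d') - val('f') = 4 - 6 = -2
  B^(n-1-k) = 11^1 mod 127 = 11
  Delta = -2 * 11 mod 127 = 105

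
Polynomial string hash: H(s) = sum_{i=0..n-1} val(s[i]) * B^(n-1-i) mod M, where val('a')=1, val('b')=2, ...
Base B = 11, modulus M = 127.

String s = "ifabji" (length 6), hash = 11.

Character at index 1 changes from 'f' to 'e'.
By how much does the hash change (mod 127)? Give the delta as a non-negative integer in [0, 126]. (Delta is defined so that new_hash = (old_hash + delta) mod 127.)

Delta formula: (val(new) - val(old)) * B^(n-1-k) mod M
  val('e') - val('f') = 5 - 6 = -1
  B^(n-1-k) = 11^4 mod 127 = 36
  Delta = -1 * 36 mod 127 = 91

Answer: 91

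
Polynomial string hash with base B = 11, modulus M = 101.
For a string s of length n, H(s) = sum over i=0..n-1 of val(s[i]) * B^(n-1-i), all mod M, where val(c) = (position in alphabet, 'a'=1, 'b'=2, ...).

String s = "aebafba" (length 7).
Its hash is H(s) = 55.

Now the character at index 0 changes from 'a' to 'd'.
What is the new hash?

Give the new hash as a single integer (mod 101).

val('a') = 1, val('d') = 4
Position k = 0, exponent = n-1-k = 6
B^6 mod M = 11^6 mod 101 = 21
Delta = (4 - 1) * 21 mod 101 = 63
New hash = (55 + 63) mod 101 = 17

Answer: 17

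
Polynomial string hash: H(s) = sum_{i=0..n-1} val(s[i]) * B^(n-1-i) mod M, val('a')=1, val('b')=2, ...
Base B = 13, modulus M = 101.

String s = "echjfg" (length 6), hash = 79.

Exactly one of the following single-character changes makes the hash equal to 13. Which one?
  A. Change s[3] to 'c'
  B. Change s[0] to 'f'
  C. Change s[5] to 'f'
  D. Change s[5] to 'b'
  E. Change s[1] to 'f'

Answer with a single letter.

Option A: s[3]='j'->'c', delta=(3-10)*13^2 mod 101 = 29, hash=79+29 mod 101 = 7
Option B: s[0]='e'->'f', delta=(6-5)*13^5 mod 101 = 17, hash=79+17 mod 101 = 96
Option C: s[5]='g'->'f', delta=(6-7)*13^0 mod 101 = 100, hash=79+100 mod 101 = 78
Option D: s[5]='g'->'b', delta=(2-7)*13^0 mod 101 = 96, hash=79+96 mod 101 = 74
Option E: s[1]='c'->'f', delta=(6-3)*13^4 mod 101 = 35, hash=79+35 mod 101 = 13 <-- target

Answer: E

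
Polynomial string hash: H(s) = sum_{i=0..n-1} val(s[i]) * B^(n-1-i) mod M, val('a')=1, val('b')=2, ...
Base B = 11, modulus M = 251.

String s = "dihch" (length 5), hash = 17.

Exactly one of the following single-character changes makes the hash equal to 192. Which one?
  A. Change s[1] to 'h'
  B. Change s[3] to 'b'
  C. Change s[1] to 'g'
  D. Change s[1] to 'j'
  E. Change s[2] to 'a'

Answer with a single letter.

Option A: s[1]='i'->'h', delta=(8-9)*11^3 mod 251 = 175, hash=17+175 mod 251 = 192 <-- target
Option B: s[3]='c'->'b', delta=(2-3)*11^1 mod 251 = 240, hash=17+240 mod 251 = 6
Option C: s[1]='i'->'g', delta=(7-9)*11^3 mod 251 = 99, hash=17+99 mod 251 = 116
Option D: s[1]='i'->'j', delta=(10-9)*11^3 mod 251 = 76, hash=17+76 mod 251 = 93
Option E: s[2]='h'->'a', delta=(1-8)*11^2 mod 251 = 157, hash=17+157 mod 251 = 174

Answer: A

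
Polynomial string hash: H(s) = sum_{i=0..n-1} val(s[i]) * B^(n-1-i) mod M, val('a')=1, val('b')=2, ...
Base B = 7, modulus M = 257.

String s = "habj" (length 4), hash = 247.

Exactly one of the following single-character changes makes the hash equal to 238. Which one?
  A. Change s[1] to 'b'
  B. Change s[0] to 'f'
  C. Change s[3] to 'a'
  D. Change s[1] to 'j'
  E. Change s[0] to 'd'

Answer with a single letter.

Option A: s[1]='a'->'b', delta=(2-1)*7^2 mod 257 = 49, hash=247+49 mod 257 = 39
Option B: s[0]='h'->'f', delta=(6-8)*7^3 mod 257 = 85, hash=247+85 mod 257 = 75
Option C: s[3]='j'->'a', delta=(1-10)*7^0 mod 257 = 248, hash=247+248 mod 257 = 238 <-- target
Option D: s[1]='a'->'j', delta=(10-1)*7^2 mod 257 = 184, hash=247+184 mod 257 = 174
Option E: s[0]='h'->'d', delta=(4-8)*7^3 mod 257 = 170, hash=247+170 mod 257 = 160

Answer: C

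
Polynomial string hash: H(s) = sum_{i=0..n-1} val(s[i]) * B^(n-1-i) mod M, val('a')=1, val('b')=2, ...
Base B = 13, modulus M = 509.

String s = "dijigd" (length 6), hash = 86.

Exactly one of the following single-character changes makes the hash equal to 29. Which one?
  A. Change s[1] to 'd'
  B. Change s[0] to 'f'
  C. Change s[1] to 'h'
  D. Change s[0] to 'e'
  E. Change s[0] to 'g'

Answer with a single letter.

Answer: C

Derivation:
Option A: s[1]='i'->'d', delta=(4-9)*13^4 mod 509 = 224, hash=86+224 mod 509 = 310
Option B: s[0]='d'->'f', delta=(6-4)*13^5 mod 509 = 464, hash=86+464 mod 509 = 41
Option C: s[1]='i'->'h', delta=(8-9)*13^4 mod 509 = 452, hash=86+452 mod 509 = 29 <-- target
Option D: s[0]='d'->'e', delta=(5-4)*13^5 mod 509 = 232, hash=86+232 mod 509 = 318
Option E: s[0]='d'->'g', delta=(7-4)*13^5 mod 509 = 187, hash=86+187 mod 509 = 273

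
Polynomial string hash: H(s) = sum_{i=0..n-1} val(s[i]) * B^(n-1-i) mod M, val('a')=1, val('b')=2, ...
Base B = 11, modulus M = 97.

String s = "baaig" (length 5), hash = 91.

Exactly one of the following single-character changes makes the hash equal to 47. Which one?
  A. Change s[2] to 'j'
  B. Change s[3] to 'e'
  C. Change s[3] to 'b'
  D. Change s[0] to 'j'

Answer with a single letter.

Answer: B

Derivation:
Option A: s[2]='a'->'j', delta=(10-1)*11^2 mod 97 = 22, hash=91+22 mod 97 = 16
Option B: s[3]='i'->'e', delta=(5-9)*11^1 mod 97 = 53, hash=91+53 mod 97 = 47 <-- target
Option C: s[3]='i'->'b', delta=(2-9)*11^1 mod 97 = 20, hash=91+20 mod 97 = 14
Option D: s[0]='b'->'j', delta=(10-2)*11^4 mod 97 = 49, hash=91+49 mod 97 = 43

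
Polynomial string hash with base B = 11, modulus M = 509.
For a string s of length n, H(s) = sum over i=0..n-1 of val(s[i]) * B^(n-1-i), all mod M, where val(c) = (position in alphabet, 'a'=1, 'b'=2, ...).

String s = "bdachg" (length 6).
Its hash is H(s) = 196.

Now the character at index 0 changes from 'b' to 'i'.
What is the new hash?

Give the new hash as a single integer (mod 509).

Answer: 118

Derivation:
val('b') = 2, val('i') = 9
Position k = 0, exponent = n-1-k = 5
B^5 mod M = 11^5 mod 509 = 207
Delta = (9 - 2) * 207 mod 509 = 431
New hash = (196 + 431) mod 509 = 118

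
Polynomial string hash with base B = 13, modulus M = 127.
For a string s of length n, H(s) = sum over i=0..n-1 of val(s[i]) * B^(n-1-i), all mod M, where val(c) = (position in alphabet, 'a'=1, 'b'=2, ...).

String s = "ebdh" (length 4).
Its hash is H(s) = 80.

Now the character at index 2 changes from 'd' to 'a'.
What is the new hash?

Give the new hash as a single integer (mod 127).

Answer: 41

Derivation:
val('d') = 4, val('a') = 1
Position k = 2, exponent = n-1-k = 1
B^1 mod M = 13^1 mod 127 = 13
Delta = (1 - 4) * 13 mod 127 = 88
New hash = (80 + 88) mod 127 = 41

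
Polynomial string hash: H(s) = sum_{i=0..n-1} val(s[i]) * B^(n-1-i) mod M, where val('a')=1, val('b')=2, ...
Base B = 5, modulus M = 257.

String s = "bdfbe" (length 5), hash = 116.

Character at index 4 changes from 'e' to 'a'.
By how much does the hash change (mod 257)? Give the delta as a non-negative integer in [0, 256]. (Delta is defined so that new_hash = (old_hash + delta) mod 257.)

Answer: 253

Derivation:
Delta formula: (val(new) - val(old)) * B^(n-1-k) mod M
  val('a') - val('e') = 1 - 5 = -4
  B^(n-1-k) = 5^0 mod 257 = 1
  Delta = -4 * 1 mod 257 = 253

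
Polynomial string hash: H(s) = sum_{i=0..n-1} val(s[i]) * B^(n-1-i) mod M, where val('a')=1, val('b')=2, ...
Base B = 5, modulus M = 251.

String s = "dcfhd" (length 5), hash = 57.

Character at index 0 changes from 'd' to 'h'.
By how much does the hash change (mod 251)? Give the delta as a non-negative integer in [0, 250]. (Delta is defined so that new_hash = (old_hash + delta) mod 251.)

Answer: 241

Derivation:
Delta formula: (val(new) - val(old)) * B^(n-1-k) mod M
  val('h') - val('d') = 8 - 4 = 4
  B^(n-1-k) = 5^4 mod 251 = 123
  Delta = 4 * 123 mod 251 = 241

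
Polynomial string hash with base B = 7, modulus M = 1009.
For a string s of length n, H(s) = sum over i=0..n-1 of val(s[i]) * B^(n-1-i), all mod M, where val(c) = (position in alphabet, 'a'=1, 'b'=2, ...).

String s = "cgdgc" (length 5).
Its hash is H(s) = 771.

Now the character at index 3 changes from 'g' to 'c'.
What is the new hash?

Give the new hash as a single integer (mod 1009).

Answer: 743

Derivation:
val('g') = 7, val('c') = 3
Position k = 3, exponent = n-1-k = 1
B^1 mod M = 7^1 mod 1009 = 7
Delta = (3 - 7) * 7 mod 1009 = 981
New hash = (771 + 981) mod 1009 = 743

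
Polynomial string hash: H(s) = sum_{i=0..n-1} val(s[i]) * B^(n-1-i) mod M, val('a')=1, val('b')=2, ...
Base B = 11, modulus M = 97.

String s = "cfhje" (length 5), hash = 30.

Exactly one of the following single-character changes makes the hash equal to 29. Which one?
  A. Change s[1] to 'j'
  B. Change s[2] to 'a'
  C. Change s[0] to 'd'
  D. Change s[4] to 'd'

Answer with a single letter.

Answer: D

Derivation:
Option A: s[1]='f'->'j', delta=(10-6)*11^3 mod 97 = 86, hash=30+86 mod 97 = 19
Option B: s[2]='h'->'a', delta=(1-8)*11^2 mod 97 = 26, hash=30+26 mod 97 = 56
Option C: s[0]='c'->'d', delta=(4-3)*11^4 mod 97 = 91, hash=30+91 mod 97 = 24
Option D: s[4]='e'->'d', delta=(4-5)*11^0 mod 97 = 96, hash=30+96 mod 97 = 29 <-- target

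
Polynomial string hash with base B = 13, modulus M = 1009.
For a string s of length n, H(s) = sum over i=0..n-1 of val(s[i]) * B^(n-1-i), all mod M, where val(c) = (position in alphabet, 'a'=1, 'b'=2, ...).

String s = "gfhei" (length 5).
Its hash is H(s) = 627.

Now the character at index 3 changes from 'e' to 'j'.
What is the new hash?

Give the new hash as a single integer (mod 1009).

val('e') = 5, val('j') = 10
Position k = 3, exponent = n-1-k = 1
B^1 mod M = 13^1 mod 1009 = 13
Delta = (10 - 5) * 13 mod 1009 = 65
New hash = (627 + 65) mod 1009 = 692

Answer: 692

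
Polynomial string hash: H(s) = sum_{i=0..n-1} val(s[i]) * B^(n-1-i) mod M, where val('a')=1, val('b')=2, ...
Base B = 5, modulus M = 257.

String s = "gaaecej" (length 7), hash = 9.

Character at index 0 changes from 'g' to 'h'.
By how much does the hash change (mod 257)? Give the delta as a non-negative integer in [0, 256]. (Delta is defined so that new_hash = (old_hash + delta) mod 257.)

Delta formula: (val(new) - val(old)) * B^(n-1-k) mod M
  val('h') - val('g') = 8 - 7 = 1
  B^(n-1-k) = 5^6 mod 257 = 205
  Delta = 1 * 205 mod 257 = 205

Answer: 205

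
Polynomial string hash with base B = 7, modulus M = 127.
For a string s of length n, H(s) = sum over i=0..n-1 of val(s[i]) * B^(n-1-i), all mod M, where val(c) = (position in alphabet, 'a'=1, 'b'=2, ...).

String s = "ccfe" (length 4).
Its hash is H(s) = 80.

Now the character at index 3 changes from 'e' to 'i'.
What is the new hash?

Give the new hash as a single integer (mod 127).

val('e') = 5, val('i') = 9
Position k = 3, exponent = n-1-k = 0
B^0 mod M = 7^0 mod 127 = 1
Delta = (9 - 5) * 1 mod 127 = 4
New hash = (80 + 4) mod 127 = 84

Answer: 84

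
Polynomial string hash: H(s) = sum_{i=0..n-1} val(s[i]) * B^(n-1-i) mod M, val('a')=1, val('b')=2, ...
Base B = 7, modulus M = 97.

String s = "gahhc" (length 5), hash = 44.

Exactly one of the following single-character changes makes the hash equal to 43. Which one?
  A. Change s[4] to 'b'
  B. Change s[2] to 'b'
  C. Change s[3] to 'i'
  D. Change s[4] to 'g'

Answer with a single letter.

Answer: A

Derivation:
Option A: s[4]='c'->'b', delta=(2-3)*7^0 mod 97 = 96, hash=44+96 mod 97 = 43 <-- target
Option B: s[2]='h'->'b', delta=(2-8)*7^2 mod 97 = 94, hash=44+94 mod 97 = 41
Option C: s[3]='h'->'i', delta=(9-8)*7^1 mod 97 = 7, hash=44+7 mod 97 = 51
Option D: s[4]='c'->'g', delta=(7-3)*7^0 mod 97 = 4, hash=44+4 mod 97 = 48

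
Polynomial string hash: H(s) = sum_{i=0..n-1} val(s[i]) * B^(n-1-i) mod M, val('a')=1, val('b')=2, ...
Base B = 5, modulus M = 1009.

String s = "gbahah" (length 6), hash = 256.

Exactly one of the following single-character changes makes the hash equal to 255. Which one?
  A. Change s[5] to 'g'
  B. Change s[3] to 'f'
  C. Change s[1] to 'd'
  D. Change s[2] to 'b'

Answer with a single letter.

Option A: s[5]='h'->'g', delta=(7-8)*5^0 mod 1009 = 1008, hash=256+1008 mod 1009 = 255 <-- target
Option B: s[3]='h'->'f', delta=(6-8)*5^2 mod 1009 = 959, hash=256+959 mod 1009 = 206
Option C: s[1]='b'->'d', delta=(4-2)*5^4 mod 1009 = 241, hash=256+241 mod 1009 = 497
Option D: s[2]='a'->'b', delta=(2-1)*5^3 mod 1009 = 125, hash=256+125 mod 1009 = 381

Answer: A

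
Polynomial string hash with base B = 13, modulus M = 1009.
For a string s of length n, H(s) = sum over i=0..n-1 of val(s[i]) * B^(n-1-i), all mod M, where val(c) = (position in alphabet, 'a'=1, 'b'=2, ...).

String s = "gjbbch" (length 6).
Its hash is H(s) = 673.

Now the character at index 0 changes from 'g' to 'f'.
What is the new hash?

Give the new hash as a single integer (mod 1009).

Answer: 692

Derivation:
val('g') = 7, val('f') = 6
Position k = 0, exponent = n-1-k = 5
B^5 mod M = 13^5 mod 1009 = 990
Delta = (6 - 7) * 990 mod 1009 = 19
New hash = (673 + 19) mod 1009 = 692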